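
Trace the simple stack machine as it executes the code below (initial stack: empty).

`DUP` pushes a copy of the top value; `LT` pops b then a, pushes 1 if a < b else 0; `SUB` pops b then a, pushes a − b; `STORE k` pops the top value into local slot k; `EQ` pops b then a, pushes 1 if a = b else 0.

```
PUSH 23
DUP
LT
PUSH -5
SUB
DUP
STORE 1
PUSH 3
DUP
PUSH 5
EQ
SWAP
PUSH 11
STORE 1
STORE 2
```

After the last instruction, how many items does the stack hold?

2

PUSH 23 -> [23]
DUP     -> [23, 23]
LT      -> [0]
PUSH -5 -> [0, -5]
SUB     -> [5]
DUP     -> [5, 5]
STORE 1 -> [5]
PUSH 3  -> [5, 3]
DUP     -> [5, 3, 3]
PUSH 5  -> [5, 3, 3, 5]
EQ      -> [5, 3, 0]
SWAP    -> [5, 0, 3]
PUSH 11 -> [5, 0, 3, 11]
STORE 1 -> [5, 0, 3]
STORE 2 -> [5, 0]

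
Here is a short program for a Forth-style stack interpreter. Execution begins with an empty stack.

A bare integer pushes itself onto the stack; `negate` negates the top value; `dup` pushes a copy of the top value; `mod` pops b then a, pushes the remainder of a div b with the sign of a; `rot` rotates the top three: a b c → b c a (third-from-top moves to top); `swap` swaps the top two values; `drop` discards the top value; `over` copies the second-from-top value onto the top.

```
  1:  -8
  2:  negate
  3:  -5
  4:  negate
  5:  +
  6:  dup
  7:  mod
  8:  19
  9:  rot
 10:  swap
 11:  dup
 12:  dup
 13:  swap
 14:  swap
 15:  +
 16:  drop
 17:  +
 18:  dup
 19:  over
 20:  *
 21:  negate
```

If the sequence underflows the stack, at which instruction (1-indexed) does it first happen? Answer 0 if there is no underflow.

-8      -8
negate  8
-5      8 -5
negate  8 5
+       13
dup     13 13
mod     0
19      0 19
rot  — needs 3 operands, stack has 2 → underflow

9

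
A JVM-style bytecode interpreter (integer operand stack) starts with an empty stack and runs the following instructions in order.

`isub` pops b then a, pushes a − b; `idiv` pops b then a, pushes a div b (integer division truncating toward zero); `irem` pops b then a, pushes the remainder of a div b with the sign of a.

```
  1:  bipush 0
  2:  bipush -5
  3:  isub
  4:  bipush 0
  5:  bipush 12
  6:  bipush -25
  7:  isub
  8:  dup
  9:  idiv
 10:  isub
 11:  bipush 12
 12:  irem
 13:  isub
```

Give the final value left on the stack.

6

bipush 0   -> 0
bipush -5  -> 0 -5
isub       -> 5
bipush 0   -> 5 0
bipush 12  -> 5 0 12
bipush -25 -> 5 0 12 -25
isub       -> 5 0 37
dup        -> 5 0 37 37
idiv       -> 5 0 1
isub       -> 5 -1
bipush 12  -> 5 -1 12
irem       -> 5 -1
isub       -> 6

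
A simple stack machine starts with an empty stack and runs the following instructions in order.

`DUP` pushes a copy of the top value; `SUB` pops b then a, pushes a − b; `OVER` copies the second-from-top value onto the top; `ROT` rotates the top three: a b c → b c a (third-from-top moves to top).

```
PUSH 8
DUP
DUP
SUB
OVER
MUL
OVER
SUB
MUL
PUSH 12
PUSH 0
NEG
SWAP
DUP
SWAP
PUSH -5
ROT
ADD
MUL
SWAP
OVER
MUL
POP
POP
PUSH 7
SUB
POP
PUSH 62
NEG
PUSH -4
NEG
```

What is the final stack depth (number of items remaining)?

PUSH 8  -> 8
DUP     -> 8 8
DUP     -> 8 8 8
SUB     -> 8 0
OVER    -> 8 0 8
MUL     -> 8 0
OVER    -> 8 0 8
SUB     -> 8 -8
MUL     -> -64
PUSH 12 -> -64 12
PUSH 0  -> -64 12 0
NEG     -> -64 12 0
SWAP    -> -64 0 12
DUP     -> -64 0 12 12
SWAP    -> -64 0 12 12
PUSH -5 -> -64 0 12 12 -5
ROT     -> -64 0 12 -5 12
ADD     -> -64 0 12 7
MUL     -> -64 0 84
SWAP    -> -64 84 0
OVER    -> -64 84 0 84
MUL     -> -64 84 0
POP     -> -64 84
POP     -> -64
PUSH 7  -> -64 7
SUB     -> -71
POP     -> (empty)
PUSH 62 -> 62
NEG     -> -62
PUSH -4 -> -62 -4
NEG     -> -62 4

2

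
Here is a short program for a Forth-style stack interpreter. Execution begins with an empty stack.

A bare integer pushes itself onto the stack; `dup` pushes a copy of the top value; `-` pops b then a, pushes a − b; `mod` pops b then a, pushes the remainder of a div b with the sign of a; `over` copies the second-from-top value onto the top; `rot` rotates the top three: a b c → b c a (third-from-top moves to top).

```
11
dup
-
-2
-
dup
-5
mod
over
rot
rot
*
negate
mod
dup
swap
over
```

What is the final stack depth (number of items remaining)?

3

11      11
dup     11 11
-       0
-2      0 -2
-       2
dup     2 2
-5      2 2 -5
mod     2 2
over    2 2 2
rot     2 2 2
rot     2 2 2
*       2 4
negate  2 -4
mod     2
dup     2 2
swap    2 2
over    2 2 2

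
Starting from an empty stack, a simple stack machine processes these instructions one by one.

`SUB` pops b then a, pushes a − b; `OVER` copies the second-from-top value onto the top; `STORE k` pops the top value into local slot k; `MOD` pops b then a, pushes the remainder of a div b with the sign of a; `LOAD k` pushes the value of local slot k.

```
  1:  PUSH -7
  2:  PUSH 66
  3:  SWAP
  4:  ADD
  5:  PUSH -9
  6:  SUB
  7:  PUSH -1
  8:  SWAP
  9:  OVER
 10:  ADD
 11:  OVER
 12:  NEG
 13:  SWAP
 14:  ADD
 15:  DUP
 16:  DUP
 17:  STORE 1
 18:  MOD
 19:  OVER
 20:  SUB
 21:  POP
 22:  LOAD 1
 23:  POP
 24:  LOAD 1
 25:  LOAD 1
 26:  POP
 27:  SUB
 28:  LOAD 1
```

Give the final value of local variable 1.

PUSH -7 : -7
PUSH 66 : -7 66
SWAP    : 66 -7
ADD     : 59
PUSH -9 : 59 -9
SUB     : 68
PUSH -1 : 68 -1
SWAP    : -1 68
OVER    : -1 68 -1
ADD     : -1 67
OVER    : -1 67 -1
NEG     : -1 67 1
SWAP    : -1 1 67
ADD     : -1 68
DUP     : -1 68 68
DUP     : -1 68 68 68
STORE 1 : -1 68 68
MOD     : -1 0
OVER    : -1 0 -1
SUB     : -1 1
POP     : -1
LOAD 1  : -1 68
POP     : -1
LOAD 1  : -1 68
LOAD 1  : -1 68 68
POP     : -1 68
SUB     : -69
LOAD 1  : -69 68

68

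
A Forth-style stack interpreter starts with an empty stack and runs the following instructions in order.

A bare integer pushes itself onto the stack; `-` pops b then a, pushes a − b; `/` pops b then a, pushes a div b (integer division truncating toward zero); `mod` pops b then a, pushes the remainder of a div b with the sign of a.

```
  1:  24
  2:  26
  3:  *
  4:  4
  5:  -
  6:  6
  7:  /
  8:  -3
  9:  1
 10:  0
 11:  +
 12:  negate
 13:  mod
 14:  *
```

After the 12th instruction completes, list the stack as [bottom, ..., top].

[103, -3, -1]

24     -> [24]
26     -> [24, 26]
*      -> [624]
4      -> [624, 4]
-      -> [620]
6      -> [620, 6]
/      -> [103]
-3     -> [103, -3]
1      -> [103, -3, 1]
0      -> [103, -3, 1, 0]
+      -> [103, -3, 1]
negate -> [103, -3, -1]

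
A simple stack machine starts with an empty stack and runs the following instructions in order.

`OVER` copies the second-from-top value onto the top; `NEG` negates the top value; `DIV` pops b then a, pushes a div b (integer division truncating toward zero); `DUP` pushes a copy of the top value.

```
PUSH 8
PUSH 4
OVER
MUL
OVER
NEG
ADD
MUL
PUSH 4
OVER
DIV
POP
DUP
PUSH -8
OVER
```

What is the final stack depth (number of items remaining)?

4

PUSH 8   [8]
PUSH 4   [8, 4]
OVER     [8, 4, 8]
MUL      [8, 32]
OVER     [8, 32, 8]
NEG      [8, 32, -8]
ADD      [8, 24]
MUL      [192]
PUSH 4   [192, 4]
OVER     [192, 4, 192]
DIV      [192, 0]
POP      [192]
DUP      [192, 192]
PUSH -8  [192, 192, -8]
OVER     [192, 192, -8, 192]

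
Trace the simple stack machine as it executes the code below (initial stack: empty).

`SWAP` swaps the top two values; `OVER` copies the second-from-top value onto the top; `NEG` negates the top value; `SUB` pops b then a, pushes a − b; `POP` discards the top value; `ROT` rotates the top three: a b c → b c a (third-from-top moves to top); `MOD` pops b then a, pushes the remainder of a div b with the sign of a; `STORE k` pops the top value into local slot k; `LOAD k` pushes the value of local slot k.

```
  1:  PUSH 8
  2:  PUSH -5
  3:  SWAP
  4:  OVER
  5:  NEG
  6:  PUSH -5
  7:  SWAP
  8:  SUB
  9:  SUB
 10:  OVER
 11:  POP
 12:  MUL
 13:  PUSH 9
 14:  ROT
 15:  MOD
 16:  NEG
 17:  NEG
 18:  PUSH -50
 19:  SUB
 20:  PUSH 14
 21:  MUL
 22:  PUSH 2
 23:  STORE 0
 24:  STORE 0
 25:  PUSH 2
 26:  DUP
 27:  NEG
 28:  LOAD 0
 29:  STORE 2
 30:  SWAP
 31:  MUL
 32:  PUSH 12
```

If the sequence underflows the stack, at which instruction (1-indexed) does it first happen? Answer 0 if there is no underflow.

14

PUSH 8  : [8]
PUSH -5 : [8, -5]
SWAP    : [-5, 8]
OVER    : [-5, 8, -5]
NEG     : [-5, 8, 5]
PUSH -5 : [-5, 8, 5, -5]
SWAP    : [-5, 8, -5, 5]
SUB     : [-5, 8, -10]
SUB     : [-5, 18]
OVER    : [-5, 18, -5]
POP     : [-5, 18]
MUL     : [-90]
PUSH 9  : [-90, 9]
ROT  — needs 3 operands, stack has 2 → underflow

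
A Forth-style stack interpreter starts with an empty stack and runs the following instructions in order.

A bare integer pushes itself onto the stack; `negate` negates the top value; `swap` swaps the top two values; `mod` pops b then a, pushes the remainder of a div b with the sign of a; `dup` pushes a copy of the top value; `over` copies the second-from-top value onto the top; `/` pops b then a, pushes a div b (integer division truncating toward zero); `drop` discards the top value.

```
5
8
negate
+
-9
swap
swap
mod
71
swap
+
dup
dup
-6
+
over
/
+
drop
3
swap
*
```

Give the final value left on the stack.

204

5      → [5]
8      → [5, 8]
negate → [5, -8]
+      → [-3]
-9     → [-3, -9]
swap   → [-9, -3]
swap   → [-3, -9]
mod    → [-3]
71     → [-3, 71]
swap   → [71, -3]
+      → [68]
dup    → [68, 68]
dup    → [68, 68, 68]
-6     → [68, 68, 68, -6]
+      → [68, 68, 62]
over   → [68, 68, 62, 68]
/      → [68, 68, 0]
+      → [68, 68]
drop   → [68]
3      → [68, 3]
swap   → [3, 68]
*      → [204]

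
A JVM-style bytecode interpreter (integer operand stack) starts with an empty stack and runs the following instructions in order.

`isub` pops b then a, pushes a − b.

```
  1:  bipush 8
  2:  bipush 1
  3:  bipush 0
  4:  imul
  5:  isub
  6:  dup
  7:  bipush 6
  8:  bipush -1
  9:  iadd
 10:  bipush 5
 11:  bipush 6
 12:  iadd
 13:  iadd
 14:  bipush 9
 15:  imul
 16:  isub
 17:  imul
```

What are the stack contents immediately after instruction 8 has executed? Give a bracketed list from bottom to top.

bipush 8  -> [8]
bipush 1  -> [8, 1]
bipush 0  -> [8, 1, 0]
imul      -> [8, 0]
isub      -> [8]
dup       -> [8, 8]
bipush 6  -> [8, 8, 6]
bipush -1 -> [8, 8, 6, -1]

[8, 8, 6, -1]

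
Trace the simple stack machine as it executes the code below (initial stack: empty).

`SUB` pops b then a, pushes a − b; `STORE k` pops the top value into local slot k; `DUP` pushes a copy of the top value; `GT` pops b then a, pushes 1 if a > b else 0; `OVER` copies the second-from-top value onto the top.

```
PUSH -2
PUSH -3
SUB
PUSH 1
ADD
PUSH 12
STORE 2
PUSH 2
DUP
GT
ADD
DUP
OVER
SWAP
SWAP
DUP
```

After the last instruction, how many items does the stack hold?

4

PUSH -2 → -2
PUSH -3 → -2 -3
SUB     → 1
PUSH 1  → 1 1
ADD     → 2
PUSH 12 → 2 12
STORE 2 → 2
PUSH 2  → 2 2
DUP     → 2 2 2
GT      → 2 0
ADD     → 2
DUP     → 2 2
OVER    → 2 2 2
SWAP    → 2 2 2
SWAP    → 2 2 2
DUP     → 2 2 2 2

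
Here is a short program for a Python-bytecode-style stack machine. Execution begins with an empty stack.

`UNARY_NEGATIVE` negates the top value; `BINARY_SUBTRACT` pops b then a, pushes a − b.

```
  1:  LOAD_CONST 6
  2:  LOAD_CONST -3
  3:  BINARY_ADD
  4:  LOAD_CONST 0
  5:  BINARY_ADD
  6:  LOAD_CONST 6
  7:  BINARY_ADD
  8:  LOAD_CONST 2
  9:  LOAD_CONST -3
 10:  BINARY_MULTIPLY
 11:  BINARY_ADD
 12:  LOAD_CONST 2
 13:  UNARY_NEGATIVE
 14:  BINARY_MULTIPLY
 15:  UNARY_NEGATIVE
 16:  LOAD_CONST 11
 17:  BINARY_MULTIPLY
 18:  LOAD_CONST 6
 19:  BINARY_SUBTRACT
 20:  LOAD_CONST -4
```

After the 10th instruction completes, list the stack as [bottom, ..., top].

[9, -6]

LOAD_CONST 6     [6]
LOAD_CONST -3    [6, -3]
BINARY_ADD       [3]
LOAD_CONST 0     [3, 0]
BINARY_ADD       [3]
LOAD_CONST 6     [3, 6]
BINARY_ADD       [9]
LOAD_CONST 2     [9, 2]
LOAD_CONST -3    [9, 2, -3]
BINARY_MULTIPLY  [9, -6]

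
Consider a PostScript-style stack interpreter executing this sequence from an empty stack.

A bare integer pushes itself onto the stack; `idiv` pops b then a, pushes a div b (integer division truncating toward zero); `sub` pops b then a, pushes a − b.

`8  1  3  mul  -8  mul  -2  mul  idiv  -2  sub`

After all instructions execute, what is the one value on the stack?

2

8     8
1     8 1
3     8 1 3
mul   8 3
-8    8 3 -8
mul   8 -24
-2    8 -24 -2
mul   8 48
idiv  0
-2    0 -2
sub   2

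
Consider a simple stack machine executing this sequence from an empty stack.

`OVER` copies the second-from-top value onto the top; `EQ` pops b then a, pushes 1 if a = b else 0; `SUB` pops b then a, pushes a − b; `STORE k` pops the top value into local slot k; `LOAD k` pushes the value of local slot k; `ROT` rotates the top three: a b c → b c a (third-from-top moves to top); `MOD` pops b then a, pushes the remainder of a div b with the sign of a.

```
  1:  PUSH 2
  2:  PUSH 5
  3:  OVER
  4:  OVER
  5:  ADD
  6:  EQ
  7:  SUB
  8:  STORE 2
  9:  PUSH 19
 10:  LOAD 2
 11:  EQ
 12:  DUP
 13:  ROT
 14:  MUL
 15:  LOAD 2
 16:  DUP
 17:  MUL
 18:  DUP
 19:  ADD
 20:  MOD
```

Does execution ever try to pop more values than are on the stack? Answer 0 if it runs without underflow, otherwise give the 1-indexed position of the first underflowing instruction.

PUSH 2  : 2
PUSH 5  : 2 5
OVER    : 2 5 2
OVER    : 2 5 2 5
ADD     : 2 5 7
EQ      : 2 0
SUB     : 2
STORE 2 : (empty)
PUSH 19 : 19
LOAD 2  : 19 2
EQ      : 0
DUP     : 0 0
ROT  — needs 3 operands, stack has 2 → underflow

13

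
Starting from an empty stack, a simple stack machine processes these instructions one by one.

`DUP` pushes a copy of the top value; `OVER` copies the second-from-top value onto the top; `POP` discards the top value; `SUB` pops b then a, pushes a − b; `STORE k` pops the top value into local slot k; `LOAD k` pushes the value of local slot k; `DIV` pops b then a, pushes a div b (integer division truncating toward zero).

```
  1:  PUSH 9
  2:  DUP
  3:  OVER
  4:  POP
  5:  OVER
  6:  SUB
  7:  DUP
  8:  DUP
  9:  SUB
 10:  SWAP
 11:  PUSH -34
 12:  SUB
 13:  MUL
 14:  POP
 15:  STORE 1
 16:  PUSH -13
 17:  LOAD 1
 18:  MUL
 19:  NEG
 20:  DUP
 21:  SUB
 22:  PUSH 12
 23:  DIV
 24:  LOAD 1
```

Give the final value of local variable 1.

9

PUSH 9   -> 9
DUP      -> 9 9
OVER     -> 9 9 9
POP      -> 9 9
OVER     -> 9 9 9
SUB      -> 9 0
DUP      -> 9 0 0
DUP      -> 9 0 0 0
SUB      -> 9 0 0
SWAP     -> 9 0 0
PUSH -34 -> 9 0 0 -34
SUB      -> 9 0 34
MUL      -> 9 0
POP      -> 9
STORE 1  -> (empty)
PUSH -13 -> -13
LOAD 1   -> -13 9
MUL      -> -117
NEG      -> 117
DUP      -> 117 117
SUB      -> 0
PUSH 12  -> 0 12
DIV      -> 0
LOAD 1   -> 0 9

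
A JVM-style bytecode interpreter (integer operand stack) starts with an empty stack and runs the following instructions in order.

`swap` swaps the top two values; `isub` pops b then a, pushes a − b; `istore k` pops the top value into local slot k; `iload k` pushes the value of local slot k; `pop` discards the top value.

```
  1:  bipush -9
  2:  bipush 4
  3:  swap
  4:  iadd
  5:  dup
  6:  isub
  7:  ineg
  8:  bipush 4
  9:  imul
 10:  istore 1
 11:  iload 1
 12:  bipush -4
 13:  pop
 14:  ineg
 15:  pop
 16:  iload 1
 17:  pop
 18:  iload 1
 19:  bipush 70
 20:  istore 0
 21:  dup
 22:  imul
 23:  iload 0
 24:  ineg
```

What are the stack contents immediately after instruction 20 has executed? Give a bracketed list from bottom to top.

bipush -9 -> [-9]
bipush 4  -> [-9, 4]
swap      -> [4, -9]
iadd      -> [-5]
dup       -> [-5, -5]
isub      -> [0]
ineg      -> [0]
bipush 4  -> [0, 4]
imul      -> [0]
istore 1  -> []
iload 1   -> [0]
bipush -4 -> [0, -4]
pop       -> [0]
ineg      -> [0]
pop       -> []
iload 1   -> [0]
pop       -> []
iload 1   -> [0]
bipush 70 -> [0, 70]
istore 0  -> [0]

[0]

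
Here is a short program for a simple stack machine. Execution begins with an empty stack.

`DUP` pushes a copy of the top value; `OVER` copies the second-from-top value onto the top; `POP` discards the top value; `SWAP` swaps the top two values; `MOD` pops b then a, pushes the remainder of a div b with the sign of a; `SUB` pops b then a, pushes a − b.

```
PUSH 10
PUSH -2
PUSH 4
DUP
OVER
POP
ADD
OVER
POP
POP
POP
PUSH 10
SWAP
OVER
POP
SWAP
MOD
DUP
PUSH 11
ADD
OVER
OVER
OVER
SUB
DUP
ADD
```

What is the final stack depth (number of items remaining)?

PUSH 10 → [10]
PUSH -2 → [10, -2]
PUSH 4  → [10, -2, 4]
DUP     → [10, -2, 4, 4]
OVER    → [10, -2, 4, 4, 4]
POP     → [10, -2, 4, 4]
ADD     → [10, -2, 8]
OVER    → [10, -2, 8, -2]
POP     → [10, -2, 8]
POP     → [10, -2]
POP     → [10]
PUSH 10 → [10, 10]
SWAP    → [10, 10]
OVER    → [10, 10, 10]
POP     → [10, 10]
SWAP    → [10, 10]
MOD     → [0]
DUP     → [0, 0]
PUSH 11 → [0, 0, 11]
ADD     → [0, 11]
OVER    → [0, 11, 0]
OVER    → [0, 11, 0, 11]
OVER    → [0, 11, 0, 11, 0]
SUB     → [0, 11, 0, 11]
DUP     → [0, 11, 0, 11, 11]
ADD     → [0, 11, 0, 22]

4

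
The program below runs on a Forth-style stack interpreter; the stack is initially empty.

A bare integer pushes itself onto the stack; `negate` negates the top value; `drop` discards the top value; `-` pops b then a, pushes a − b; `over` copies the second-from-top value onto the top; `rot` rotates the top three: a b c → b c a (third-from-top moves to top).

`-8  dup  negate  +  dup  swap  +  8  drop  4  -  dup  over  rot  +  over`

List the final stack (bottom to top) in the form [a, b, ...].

[-4, -8, -4]

-8     -> [-8]
dup    -> [-8, -8]
negate -> [-8, 8]
+      -> [0]
dup    -> [0, 0]
swap   -> [0, 0]
+      -> [0]
8      -> [0, 8]
drop   -> [0]
4      -> [0, 4]
-      -> [-4]
dup    -> [-4, -4]
over   -> [-4, -4, -4]
rot    -> [-4, -4, -4]
+      -> [-4, -8]
over   -> [-4, -8, -4]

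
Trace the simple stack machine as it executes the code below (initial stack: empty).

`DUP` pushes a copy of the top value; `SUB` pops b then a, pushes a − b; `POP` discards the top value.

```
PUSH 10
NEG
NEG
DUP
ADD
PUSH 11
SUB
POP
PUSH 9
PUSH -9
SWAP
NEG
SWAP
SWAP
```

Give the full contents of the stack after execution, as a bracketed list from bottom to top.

PUSH 10 : 10
NEG     : -10
NEG     : 10
DUP     : 10 10
ADD     : 20
PUSH 11 : 20 11
SUB     : 9
POP     : (empty)
PUSH 9  : 9
PUSH -9 : 9 -9
SWAP    : -9 9
NEG     : -9 -9
SWAP    : -9 -9
SWAP    : -9 -9

[-9, -9]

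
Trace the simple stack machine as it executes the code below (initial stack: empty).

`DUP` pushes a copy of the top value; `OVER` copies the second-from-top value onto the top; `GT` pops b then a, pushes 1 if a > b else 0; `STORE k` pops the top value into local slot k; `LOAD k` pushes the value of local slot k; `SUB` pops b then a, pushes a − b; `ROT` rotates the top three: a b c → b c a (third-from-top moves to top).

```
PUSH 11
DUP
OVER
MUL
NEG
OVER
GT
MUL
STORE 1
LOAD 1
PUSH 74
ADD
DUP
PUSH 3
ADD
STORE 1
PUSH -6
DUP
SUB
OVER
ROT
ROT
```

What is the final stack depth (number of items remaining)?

PUSH 11 : [11]
DUP     : [11, 11]
OVER    : [11, 11, 11]
MUL     : [11, 121]
NEG     : [11, -121]
OVER    : [11, -121, 11]
GT      : [11, 0]
MUL     : [0]
STORE 1 : []
LOAD 1  : [0]
PUSH 74 : [0, 74]
ADD     : [74]
DUP     : [74, 74]
PUSH 3  : [74, 74, 3]
ADD     : [74, 77]
STORE 1 : [74]
PUSH -6 : [74, -6]
DUP     : [74, -6, -6]
SUB     : [74, 0]
OVER    : [74, 0, 74]
ROT     : [0, 74, 74]
ROT     : [74, 74, 0]

3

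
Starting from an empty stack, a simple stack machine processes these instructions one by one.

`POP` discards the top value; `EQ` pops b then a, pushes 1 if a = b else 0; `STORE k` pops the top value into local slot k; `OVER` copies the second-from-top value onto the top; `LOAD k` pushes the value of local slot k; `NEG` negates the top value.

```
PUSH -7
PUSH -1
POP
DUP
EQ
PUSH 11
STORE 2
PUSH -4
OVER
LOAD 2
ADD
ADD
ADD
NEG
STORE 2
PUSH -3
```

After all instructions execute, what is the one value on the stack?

-3

PUSH -7 → [-7]
PUSH -1 → [-7, -1]
POP     → [-7]
DUP     → [-7, -7]
EQ      → [1]
PUSH 11 → [1, 11]
STORE 2 → [1]
PUSH -4 → [1, -4]
OVER    → [1, -4, 1]
LOAD 2  → [1, -4, 1, 11]
ADD     → [1, -4, 12]
ADD     → [1, 8]
ADD     → [9]
NEG     → [-9]
STORE 2 → []
PUSH -3 → [-3]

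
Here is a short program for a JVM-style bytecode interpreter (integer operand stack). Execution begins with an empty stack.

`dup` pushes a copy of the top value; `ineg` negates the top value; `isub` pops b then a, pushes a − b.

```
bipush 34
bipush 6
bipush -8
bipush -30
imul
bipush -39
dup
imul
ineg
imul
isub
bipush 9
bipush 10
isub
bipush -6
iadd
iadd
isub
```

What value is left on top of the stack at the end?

bipush 34  -> [34]
bipush 6   -> [34, 6]
bipush -8  -> [34, 6, -8]
bipush -30 -> [34, 6, -8, -30]
imul       -> [34, 6, 240]
bipush -39 -> [34, 6, 240, -39]
dup        -> [34, 6, 240, -39, -39]
imul       -> [34, 6, 240, 1521]
ineg       -> [34, 6, 240, -1521]
imul       -> [34, 6, -365040]
isub       -> [34, 365046]
bipush 9   -> [34, 365046, 9]
bipush 10  -> [34, 365046, 9, 10]
isub       -> [34, 365046, -1]
bipush -6  -> [34, 365046, -1, -6]
iadd       -> [34, 365046, -7]
iadd       -> [34, 365039]
isub       -> [-365005]

-365005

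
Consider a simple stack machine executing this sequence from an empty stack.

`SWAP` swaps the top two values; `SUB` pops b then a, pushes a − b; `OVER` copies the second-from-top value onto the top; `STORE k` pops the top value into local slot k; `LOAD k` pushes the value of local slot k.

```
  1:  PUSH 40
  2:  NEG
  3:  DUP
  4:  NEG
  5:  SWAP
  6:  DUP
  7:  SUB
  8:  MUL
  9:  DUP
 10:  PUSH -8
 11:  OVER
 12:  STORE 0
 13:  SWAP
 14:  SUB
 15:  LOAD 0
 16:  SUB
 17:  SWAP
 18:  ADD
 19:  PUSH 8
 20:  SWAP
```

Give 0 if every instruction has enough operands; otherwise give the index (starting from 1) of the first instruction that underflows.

PUSH 40 : 40
NEG     : -40
DUP     : -40 -40
NEG     : -40 40
SWAP    : 40 -40
DUP     : 40 -40 -40
SUB     : 40 0
MUL     : 0
DUP     : 0 0
PUSH -8 : 0 0 -8
OVER    : 0 0 -8 0
STORE 0 : 0 0 -8
SWAP    : 0 -8 0
SUB     : 0 -8
LOAD 0  : 0 -8 0
SUB     : 0 -8
SWAP    : -8 0
ADD     : -8
PUSH 8  : -8 8
SWAP    : 8 -8

0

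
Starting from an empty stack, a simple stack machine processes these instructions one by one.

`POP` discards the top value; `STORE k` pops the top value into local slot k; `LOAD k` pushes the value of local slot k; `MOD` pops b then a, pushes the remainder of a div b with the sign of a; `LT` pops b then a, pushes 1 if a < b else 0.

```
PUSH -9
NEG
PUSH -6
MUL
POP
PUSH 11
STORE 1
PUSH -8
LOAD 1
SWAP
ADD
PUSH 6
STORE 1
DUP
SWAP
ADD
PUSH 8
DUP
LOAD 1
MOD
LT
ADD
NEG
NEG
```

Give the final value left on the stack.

6

PUSH -9 : [-9]
NEG     : [9]
PUSH -6 : [9, -6]
MUL     : [-54]
POP     : []
PUSH 11 : [11]
STORE 1 : []
PUSH -8 : [-8]
LOAD 1  : [-8, 11]
SWAP    : [11, -8]
ADD     : [3]
PUSH 6  : [3, 6]
STORE 1 : [3]
DUP     : [3, 3]
SWAP    : [3, 3]
ADD     : [6]
PUSH 8  : [6, 8]
DUP     : [6, 8, 8]
LOAD 1  : [6, 8, 8, 6]
MOD     : [6, 8, 2]
LT      : [6, 0]
ADD     : [6]
NEG     : [-6]
NEG     : [6]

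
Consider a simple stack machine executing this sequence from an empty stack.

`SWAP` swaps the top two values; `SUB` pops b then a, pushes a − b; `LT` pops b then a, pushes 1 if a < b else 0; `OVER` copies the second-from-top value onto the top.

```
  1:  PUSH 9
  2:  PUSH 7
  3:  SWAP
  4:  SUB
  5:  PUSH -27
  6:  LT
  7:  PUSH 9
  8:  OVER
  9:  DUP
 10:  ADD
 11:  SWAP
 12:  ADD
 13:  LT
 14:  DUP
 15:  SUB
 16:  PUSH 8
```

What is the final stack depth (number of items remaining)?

2

PUSH 9   : [9]
PUSH 7   : [9, 7]
SWAP     : [7, 9]
SUB      : [-2]
PUSH -27 : [-2, -27]
LT       : [0]
PUSH 9   : [0, 9]
OVER     : [0, 9, 0]
DUP      : [0, 9, 0, 0]
ADD      : [0, 9, 0]
SWAP     : [0, 0, 9]
ADD      : [0, 9]
LT       : [1]
DUP      : [1, 1]
SUB      : [0]
PUSH 8   : [0, 8]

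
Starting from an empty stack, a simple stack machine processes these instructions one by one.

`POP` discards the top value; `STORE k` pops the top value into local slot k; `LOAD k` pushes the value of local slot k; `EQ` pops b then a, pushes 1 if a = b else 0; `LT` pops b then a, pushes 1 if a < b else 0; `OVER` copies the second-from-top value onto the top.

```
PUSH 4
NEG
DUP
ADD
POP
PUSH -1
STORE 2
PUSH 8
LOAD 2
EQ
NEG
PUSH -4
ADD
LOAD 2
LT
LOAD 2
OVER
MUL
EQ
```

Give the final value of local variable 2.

PUSH 4  : [4]
NEG     : [-4]
DUP     : [-4, -4]
ADD     : [-8]
POP     : []
PUSH -1 : [-1]
STORE 2 : []
PUSH 8  : [8]
LOAD 2  : [8, -1]
EQ      : [0]
NEG     : [0]
PUSH -4 : [0, -4]
ADD     : [-4]
LOAD 2  : [-4, -1]
LT      : [1]
LOAD 2  : [1, -1]
OVER    : [1, -1, 1]
MUL     : [1, -1]
EQ      : [0]

-1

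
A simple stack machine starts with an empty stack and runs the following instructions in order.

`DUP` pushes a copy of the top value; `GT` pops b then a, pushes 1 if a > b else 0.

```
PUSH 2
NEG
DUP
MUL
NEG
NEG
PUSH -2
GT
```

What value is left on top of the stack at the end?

1

PUSH 2  : 2
NEG     : -2
DUP     : -2 -2
MUL     : 4
NEG     : -4
NEG     : 4
PUSH -2 : 4 -2
GT      : 1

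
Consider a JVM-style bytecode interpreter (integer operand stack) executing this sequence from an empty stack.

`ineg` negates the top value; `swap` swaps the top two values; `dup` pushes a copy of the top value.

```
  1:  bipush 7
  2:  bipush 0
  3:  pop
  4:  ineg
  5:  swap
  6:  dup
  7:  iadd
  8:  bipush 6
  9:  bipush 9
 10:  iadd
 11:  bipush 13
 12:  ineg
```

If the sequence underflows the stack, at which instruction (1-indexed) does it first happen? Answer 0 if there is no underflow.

bipush 7 → [7]
bipush 0 → [7, 0]
pop      → [7]
ineg     → [-7]
swap  — needs 2 operands, stack has 1 → underflow

5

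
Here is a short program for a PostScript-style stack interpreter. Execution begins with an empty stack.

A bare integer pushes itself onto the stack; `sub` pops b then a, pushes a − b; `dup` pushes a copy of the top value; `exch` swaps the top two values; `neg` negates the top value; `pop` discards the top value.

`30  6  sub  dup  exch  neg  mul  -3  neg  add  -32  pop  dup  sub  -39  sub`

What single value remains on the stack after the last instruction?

39

30   : 30
6    : 30 6
sub  : 24
dup  : 24 24
exch : 24 24
neg  : 24 -24
mul  : -576
-3   : -576 -3
neg  : -576 3
add  : -573
-32  : -573 -32
pop  : -573
dup  : -573 -573
sub  : 0
-39  : 0 -39
sub  : 39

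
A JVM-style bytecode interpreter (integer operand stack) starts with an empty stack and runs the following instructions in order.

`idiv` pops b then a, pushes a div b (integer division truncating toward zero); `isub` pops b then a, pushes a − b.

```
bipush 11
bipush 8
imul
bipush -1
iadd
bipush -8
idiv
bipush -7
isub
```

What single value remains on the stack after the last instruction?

bipush 11 → 11
bipush 8  → 11 8
imul      → 88
bipush -1 → 88 -1
iadd      → 87
bipush -8 → 87 -8
idiv      → -10
bipush -7 → -10 -7
isub      → -3

-3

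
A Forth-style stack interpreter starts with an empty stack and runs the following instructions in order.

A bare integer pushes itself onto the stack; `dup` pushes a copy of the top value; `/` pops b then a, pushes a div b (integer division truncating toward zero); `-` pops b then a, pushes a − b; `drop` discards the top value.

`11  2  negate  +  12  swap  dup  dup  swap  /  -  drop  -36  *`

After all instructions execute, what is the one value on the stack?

-432

11     : [11]
2      : [11, 2]
negate : [11, -2]
+      : [9]
12     : [9, 12]
swap   : [12, 9]
dup    : [12, 9, 9]
dup    : [12, 9, 9, 9]
swap   : [12, 9, 9, 9]
/      : [12, 9, 1]
-      : [12, 8]
drop   : [12]
-36    : [12, -36]
*      : [-432]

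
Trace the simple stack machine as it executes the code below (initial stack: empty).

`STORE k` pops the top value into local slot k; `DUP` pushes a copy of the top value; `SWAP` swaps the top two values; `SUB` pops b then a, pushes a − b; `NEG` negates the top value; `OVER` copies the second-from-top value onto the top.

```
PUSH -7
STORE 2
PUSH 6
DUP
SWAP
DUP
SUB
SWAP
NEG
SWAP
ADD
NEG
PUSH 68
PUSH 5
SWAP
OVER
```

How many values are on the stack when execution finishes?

4

PUSH -7 → [-7]
STORE 2 → []
PUSH 6  → [6]
DUP     → [6, 6]
SWAP    → [6, 6]
DUP     → [6, 6, 6]
SUB     → [6, 0]
SWAP    → [0, 6]
NEG     → [0, -6]
SWAP    → [-6, 0]
ADD     → [-6]
NEG     → [6]
PUSH 68 → [6, 68]
PUSH 5  → [6, 68, 5]
SWAP    → [6, 5, 68]
OVER    → [6, 5, 68, 5]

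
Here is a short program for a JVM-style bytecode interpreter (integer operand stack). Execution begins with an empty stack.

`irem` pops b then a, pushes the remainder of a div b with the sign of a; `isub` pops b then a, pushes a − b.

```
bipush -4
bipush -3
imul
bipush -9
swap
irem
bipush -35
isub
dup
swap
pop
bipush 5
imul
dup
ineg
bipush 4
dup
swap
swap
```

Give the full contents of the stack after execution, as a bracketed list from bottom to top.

bipush -4  : -4
bipush -3  : -4 -3
imul       : 12
bipush -9  : 12 -9
swap       : -9 12
irem       : -9
bipush -35 : -9 -35
isub       : 26
dup        : 26 26
swap       : 26 26
pop        : 26
bipush 5   : 26 5
imul       : 130
dup        : 130 130
ineg       : 130 -130
bipush 4   : 130 -130 4
dup        : 130 -130 4 4
swap       : 130 -130 4 4
swap       : 130 -130 4 4

[130, -130, 4, 4]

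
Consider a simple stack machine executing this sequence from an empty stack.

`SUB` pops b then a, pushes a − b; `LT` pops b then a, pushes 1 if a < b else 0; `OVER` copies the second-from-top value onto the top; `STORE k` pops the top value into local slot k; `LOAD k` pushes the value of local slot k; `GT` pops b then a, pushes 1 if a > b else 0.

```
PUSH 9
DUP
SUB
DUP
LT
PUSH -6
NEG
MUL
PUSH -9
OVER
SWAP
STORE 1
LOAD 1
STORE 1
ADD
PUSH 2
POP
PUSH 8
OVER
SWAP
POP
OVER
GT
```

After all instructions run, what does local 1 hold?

-9

PUSH 9  -> [9]
DUP     -> [9, 9]
SUB     -> [0]
DUP     -> [0, 0]
LT      -> [0]
PUSH -6 -> [0, -6]
NEG     -> [0, 6]
MUL     -> [0]
PUSH -9 -> [0, -9]
OVER    -> [0, -9, 0]
SWAP    -> [0, 0, -9]
STORE 1 -> [0, 0]
LOAD 1  -> [0, 0, -9]
STORE 1 -> [0, 0]
ADD     -> [0]
PUSH 2  -> [0, 2]
POP     -> [0]
PUSH 8  -> [0, 8]
OVER    -> [0, 8, 0]
SWAP    -> [0, 0, 8]
POP     -> [0, 0]
OVER    -> [0, 0, 0]
GT      -> [0, 0]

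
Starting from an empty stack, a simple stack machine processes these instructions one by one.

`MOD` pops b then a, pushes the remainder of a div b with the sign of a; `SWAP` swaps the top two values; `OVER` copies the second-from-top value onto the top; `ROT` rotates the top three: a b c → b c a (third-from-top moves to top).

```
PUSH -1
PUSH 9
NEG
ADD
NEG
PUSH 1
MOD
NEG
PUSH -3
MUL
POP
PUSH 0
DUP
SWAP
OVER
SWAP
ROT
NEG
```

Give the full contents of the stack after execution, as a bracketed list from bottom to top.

[0, 0, 0]

PUSH -1 → -1
PUSH 9  → -1 9
NEG     → -1 -9
ADD     → -10
NEG     → 10
PUSH 1  → 10 1
MOD     → 0
NEG     → 0
PUSH -3 → 0 -3
MUL     → 0
POP     → (empty)
PUSH 0  → 0
DUP     → 0 0
SWAP    → 0 0
OVER    → 0 0 0
SWAP    → 0 0 0
ROT     → 0 0 0
NEG     → 0 0 0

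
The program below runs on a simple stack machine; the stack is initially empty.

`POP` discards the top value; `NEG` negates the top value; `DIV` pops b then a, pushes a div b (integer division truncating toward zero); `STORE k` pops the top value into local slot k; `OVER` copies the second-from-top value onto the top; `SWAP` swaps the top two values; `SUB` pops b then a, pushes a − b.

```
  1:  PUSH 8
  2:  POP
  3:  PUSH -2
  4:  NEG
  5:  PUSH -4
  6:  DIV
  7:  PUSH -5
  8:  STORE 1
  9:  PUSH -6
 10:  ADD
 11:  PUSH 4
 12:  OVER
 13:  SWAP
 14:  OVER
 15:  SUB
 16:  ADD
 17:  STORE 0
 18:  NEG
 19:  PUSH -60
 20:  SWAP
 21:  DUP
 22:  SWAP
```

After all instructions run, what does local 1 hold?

-5

PUSH 8   -> [8]
POP      -> []
PUSH -2  -> [-2]
NEG      -> [2]
PUSH -4  -> [2, -4]
DIV      -> [0]
PUSH -5  -> [0, -5]
STORE 1  -> [0]
PUSH -6  -> [0, -6]
ADD      -> [-6]
PUSH 4   -> [-6, 4]
OVER     -> [-6, 4, -6]
SWAP     -> [-6, -6, 4]
OVER     -> [-6, -6, 4, -6]
SUB      -> [-6, -6, 10]
ADD      -> [-6, 4]
STORE 0  -> [-6]
NEG      -> [6]
PUSH -60 -> [6, -60]
SWAP     -> [-60, 6]
DUP      -> [-60, 6, 6]
SWAP     -> [-60, 6, 6]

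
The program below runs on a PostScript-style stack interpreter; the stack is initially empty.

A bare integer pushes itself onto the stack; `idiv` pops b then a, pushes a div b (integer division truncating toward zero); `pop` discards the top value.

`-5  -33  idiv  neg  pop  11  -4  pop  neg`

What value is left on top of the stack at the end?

-5   : [-5]
-33  : [-5, -33]
idiv : [0]
neg  : [0]
pop  : []
11   : [11]
-4   : [11, -4]
pop  : [11]
neg  : [-11]

-11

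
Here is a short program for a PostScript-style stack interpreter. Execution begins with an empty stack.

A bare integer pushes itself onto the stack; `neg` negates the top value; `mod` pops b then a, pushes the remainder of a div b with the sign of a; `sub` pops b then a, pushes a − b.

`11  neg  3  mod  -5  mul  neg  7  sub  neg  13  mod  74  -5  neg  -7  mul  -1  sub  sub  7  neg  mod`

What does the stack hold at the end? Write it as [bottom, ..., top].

11  : 11
neg : -11
3   : -11 3
mod : -2
-5  : -2 -5
mul : 10
neg : -10
7   : -10 7
sub : -17
neg : 17
13  : 17 13
mod : 4
74  : 4 74
-5  : 4 74 -5
neg : 4 74 5
-7  : 4 74 5 -7
mul : 4 74 -35
-1  : 4 74 -35 -1
sub : 4 74 -34
sub : 4 108
7   : 4 108 7
neg : 4 108 -7
mod : 4 3

[4, 3]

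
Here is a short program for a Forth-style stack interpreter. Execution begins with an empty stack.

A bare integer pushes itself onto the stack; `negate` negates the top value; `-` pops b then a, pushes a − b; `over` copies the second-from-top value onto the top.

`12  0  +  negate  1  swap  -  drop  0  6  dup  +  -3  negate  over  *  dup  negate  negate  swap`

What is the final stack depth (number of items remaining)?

4

12     : [12]
0      : [12, 0]
+      : [12]
negate : [-12]
1      : [-12, 1]
swap   : [1, -12]
-      : [13]
drop   : []
0      : [0]
6      : [0, 6]
dup    : [0, 6, 6]
+      : [0, 12]
-3     : [0, 12, -3]
negate : [0, 12, 3]
over   : [0, 12, 3, 12]
*      : [0, 12, 36]
dup    : [0, 12, 36, 36]
negate : [0, 12, 36, -36]
negate : [0, 12, 36, 36]
swap   : [0, 12, 36, 36]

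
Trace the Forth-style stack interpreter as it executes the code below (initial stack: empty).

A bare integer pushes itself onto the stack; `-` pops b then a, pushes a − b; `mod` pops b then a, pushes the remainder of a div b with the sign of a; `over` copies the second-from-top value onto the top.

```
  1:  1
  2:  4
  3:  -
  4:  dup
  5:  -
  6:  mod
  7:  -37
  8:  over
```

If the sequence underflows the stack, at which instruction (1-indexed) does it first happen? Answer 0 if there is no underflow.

6

1    [1]
4    [1, 4]
-    [-3]
dup  [-3, -3]
-    [0]
mod  — needs 2 operands, stack has 1 → underflow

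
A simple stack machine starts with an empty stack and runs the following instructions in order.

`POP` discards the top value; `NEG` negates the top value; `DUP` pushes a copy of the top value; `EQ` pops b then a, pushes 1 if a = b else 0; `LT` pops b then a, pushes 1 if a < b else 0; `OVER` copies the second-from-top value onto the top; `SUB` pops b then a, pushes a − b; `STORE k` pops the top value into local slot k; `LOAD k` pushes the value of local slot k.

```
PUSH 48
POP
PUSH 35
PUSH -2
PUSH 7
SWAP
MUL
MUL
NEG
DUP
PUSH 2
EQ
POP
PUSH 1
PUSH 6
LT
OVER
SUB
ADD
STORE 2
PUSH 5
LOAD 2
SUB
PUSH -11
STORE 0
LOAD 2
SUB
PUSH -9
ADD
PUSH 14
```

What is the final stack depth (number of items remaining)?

2

PUSH 48   [48]
POP       []
PUSH 35   [35]
PUSH -2   [35, -2]
PUSH 7    [35, -2, 7]
SWAP      [35, 7, -2]
MUL       [35, -14]
MUL       [-490]
NEG       [490]
DUP       [490, 490]
PUSH 2    [490, 490, 2]
EQ        [490, 0]
POP       [490]
PUSH 1    [490, 1]
PUSH 6    [490, 1, 6]
LT        [490, 1]
OVER      [490, 1, 490]
SUB       [490, -489]
ADD       [1]
STORE 2   []
PUSH 5    [5]
LOAD 2    [5, 1]
SUB       [4]
PUSH -11  [4, -11]
STORE 0   [4]
LOAD 2    [4, 1]
SUB       [3]
PUSH -9   [3, -9]
ADD       [-6]
PUSH 14   [-6, 14]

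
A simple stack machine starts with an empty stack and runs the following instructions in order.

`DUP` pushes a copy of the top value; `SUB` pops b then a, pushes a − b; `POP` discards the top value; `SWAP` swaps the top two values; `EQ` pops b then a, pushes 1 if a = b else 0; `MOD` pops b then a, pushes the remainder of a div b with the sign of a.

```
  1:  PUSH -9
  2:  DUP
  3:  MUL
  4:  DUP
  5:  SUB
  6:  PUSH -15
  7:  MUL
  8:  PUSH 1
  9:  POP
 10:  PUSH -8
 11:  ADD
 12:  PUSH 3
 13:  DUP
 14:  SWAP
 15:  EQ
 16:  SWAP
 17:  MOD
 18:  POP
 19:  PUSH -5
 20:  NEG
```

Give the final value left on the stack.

5

PUSH -9   [-9]
DUP       [-9, -9]
MUL       [81]
DUP       [81, 81]
SUB       [0]
PUSH -15  [0, -15]
MUL       [0]
PUSH 1    [0, 1]
POP       [0]
PUSH -8   [0, -8]
ADD       [-8]
PUSH 3    [-8, 3]
DUP       [-8, 3, 3]
SWAP      [-8, 3, 3]
EQ        [-8, 1]
SWAP      [1, -8]
MOD       [1]
POP       []
PUSH -5   [-5]
NEG       [5]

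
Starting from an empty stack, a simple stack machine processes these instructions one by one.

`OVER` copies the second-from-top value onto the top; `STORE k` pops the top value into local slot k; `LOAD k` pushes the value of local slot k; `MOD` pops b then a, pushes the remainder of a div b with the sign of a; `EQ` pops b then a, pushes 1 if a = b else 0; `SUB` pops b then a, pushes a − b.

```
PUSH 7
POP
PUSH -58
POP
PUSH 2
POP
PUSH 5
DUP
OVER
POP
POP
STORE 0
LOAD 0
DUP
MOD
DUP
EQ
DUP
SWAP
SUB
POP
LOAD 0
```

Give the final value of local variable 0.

5

PUSH 7   : 7
POP      : (empty)
PUSH -58 : -58
POP      : (empty)
PUSH 2   : 2
POP      : (empty)
PUSH 5   : 5
DUP      : 5 5
OVER     : 5 5 5
POP      : 5 5
POP      : 5
STORE 0  : (empty)
LOAD 0   : 5
DUP      : 5 5
MOD      : 0
DUP      : 0 0
EQ       : 1
DUP      : 1 1
SWAP     : 1 1
SUB      : 0
POP      : (empty)
LOAD 0   : 5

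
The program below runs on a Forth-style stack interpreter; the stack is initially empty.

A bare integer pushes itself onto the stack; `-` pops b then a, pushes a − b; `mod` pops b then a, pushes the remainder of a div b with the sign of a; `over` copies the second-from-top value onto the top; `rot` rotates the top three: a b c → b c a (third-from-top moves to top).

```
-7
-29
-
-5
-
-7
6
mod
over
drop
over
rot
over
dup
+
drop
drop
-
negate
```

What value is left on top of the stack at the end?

28

-7     : [-7]
-29    : [-7, -29]
-      : [22]
-5     : [22, -5]
-      : [27]
-7     : [27, -7]
6      : [27, -7, 6]
mod    : [27, -1]
over   : [27, -1, 27]
drop   : [27, -1]
over   : [27, -1, 27]
rot    : [-1, 27, 27]
over   : [-1, 27, 27, 27]
dup    : [-1, 27, 27, 27, 27]
+      : [-1, 27, 27, 54]
drop   : [-1, 27, 27]
drop   : [-1, 27]
-      : [-28]
negate : [28]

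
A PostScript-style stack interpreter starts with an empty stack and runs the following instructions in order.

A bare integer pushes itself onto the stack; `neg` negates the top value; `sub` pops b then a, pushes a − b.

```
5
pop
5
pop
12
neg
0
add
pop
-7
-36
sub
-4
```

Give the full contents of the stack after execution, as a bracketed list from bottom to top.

[29, -4]

5   → [5]
pop → []
5   → [5]
pop → []
12  → [12]
neg → [-12]
0   → [-12, 0]
add → [-12]
pop → []
-7  → [-7]
-36 → [-7, -36]
sub → [29]
-4  → [29, -4]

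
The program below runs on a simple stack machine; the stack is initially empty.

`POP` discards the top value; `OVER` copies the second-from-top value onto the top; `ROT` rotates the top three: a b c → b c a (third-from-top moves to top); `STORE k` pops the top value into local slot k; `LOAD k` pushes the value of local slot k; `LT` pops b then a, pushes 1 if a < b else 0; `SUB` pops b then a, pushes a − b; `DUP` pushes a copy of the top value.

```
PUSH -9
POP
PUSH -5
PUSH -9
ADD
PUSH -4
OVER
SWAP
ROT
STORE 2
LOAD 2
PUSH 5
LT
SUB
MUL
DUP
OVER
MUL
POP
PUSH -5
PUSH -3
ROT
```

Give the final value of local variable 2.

-14

PUSH -9 → [-9]
POP     → []
PUSH -5 → [-5]
PUSH -9 → [-5, -9]
ADD     → [-14]
PUSH -4 → [-14, -4]
OVER    → [-14, -4, -14]
SWAP    → [-14, -14, -4]
ROT     → [-14, -4, -14]
STORE 2 → [-14, -4]
LOAD 2  → [-14, -4, -14]
PUSH 5  → [-14, -4, -14, 5]
LT      → [-14, -4, 1]
SUB     → [-14, -5]
MUL     → [70]
DUP     → [70, 70]
OVER    → [70, 70, 70]
MUL     → [70, 4900]
POP     → [70]
PUSH -5 → [70, -5]
PUSH -3 → [70, -5, -3]
ROT     → [-5, -3, 70]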